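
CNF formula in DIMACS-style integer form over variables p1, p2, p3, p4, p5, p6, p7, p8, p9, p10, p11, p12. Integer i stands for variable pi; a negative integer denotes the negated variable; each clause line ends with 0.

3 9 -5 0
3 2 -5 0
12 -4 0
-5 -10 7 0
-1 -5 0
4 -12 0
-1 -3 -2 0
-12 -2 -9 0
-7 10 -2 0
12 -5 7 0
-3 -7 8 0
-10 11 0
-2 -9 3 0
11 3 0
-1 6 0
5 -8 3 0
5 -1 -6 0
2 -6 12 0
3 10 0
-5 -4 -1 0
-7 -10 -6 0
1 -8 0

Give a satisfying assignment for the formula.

p1=F, p2=T, p3=T, p4=T, p5=F, p6=F, p7=F, p8=F, p9=F, p10=F, p11=F, p12=T

Check each clause:
  1. (p3 || !p5 || p9) — p3 is true.
  2. (p2 || !p5 || p3) — p2 is true.
  3. (!p4 || p12) — p12 is true.
  4. (!p10 || p7 || !p5) — !p5 is true.
  5. (!p5 || !p1) — !p5 is true.
  6. (p4 || !p12) — p4 is true.
  7. (!p1 || !p3 || !p2) — !p1 is true.
  8. (!p12 || !p2 || !p9) — !p9 is true.
  9. (!p2 || p10 || !p7) — !p7 is true.
  10. (!p5 || p12 || p7) — !p5 is true.
  11. (p8 || !p7 || !p3) — !p7 is true.
  12. (p11 || !p10) — !p10 is true.
  13. (p3 || !p9 || !p2) — p3 is true.
  14. (p3 || p11) — p3 is true.
  15. (p6 || !p1) — !p1 is true.
  16. (!p8 || p3 || p5) — !p8 is true.
  17. (p5 || !p6 || !p1) — !p6 is true.
  18. (p2 || !p6 || p12) — p2 is true.
  19. (p10 || p3) — p3 is true.
  20. (!p1 || !p5 || !p4) — !p5 is true.
  21. (!p7 || !p10 || !p6) — !p7 is true.
  22. (p1 || !p8) — !p8 is true.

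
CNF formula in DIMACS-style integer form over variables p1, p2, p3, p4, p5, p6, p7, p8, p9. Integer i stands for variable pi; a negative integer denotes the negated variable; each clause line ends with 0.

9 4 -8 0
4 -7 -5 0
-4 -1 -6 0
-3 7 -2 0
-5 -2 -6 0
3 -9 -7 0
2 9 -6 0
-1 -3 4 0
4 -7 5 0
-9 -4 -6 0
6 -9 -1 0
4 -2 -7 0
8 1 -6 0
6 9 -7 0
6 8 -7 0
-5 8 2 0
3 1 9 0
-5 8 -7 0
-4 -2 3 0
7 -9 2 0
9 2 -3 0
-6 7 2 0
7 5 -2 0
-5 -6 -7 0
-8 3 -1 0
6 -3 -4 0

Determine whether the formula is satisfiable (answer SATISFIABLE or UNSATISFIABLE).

SATISFIABLE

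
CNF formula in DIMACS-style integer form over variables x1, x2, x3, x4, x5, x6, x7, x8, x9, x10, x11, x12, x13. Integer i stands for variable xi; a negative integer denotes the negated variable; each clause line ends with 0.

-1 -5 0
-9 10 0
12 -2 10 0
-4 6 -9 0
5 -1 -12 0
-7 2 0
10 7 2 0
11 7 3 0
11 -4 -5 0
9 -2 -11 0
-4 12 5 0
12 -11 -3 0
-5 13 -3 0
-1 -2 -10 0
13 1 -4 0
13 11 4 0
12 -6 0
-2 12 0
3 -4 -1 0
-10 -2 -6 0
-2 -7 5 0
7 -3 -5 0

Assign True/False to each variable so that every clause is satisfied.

x1=0, x2=1, x3=0, x4=0, x5=0, x6=0, x7=0, x8=1, x9=1, x10=1, x11=1, x12=1, x13=1

Check each clause:
  1. (NOT x5 OR NOT x1) — NOT x5 is true.
  2. (x10 OR NOT x9) — x10 is true.
  3. (x10 OR x12 OR NOT x2) — x10 is true.
  4. (x6 OR NOT x4 OR NOT x9) — NOT x4 is true.
  5. (NOT x1 OR x5 OR NOT x12) — NOT x1 is true.
  6. (NOT x7 OR x2) — NOT x7 is true.
  7. (x2 OR x10 OR x7) — x10 is true.
  8. (x3 OR x11 OR x7) — x11 is true.
  9. (x11 OR NOT x5 OR NOT x4) — x11 is true.
  10. (x9 OR NOT x2 OR NOT x11) — x9 is true.
  11. (x12 OR NOT x4 OR x5) — x12 is true.
  12. (x12 OR NOT x3 OR NOT x11) — x12 is true.
  13. (NOT x5 OR x13 OR NOT x3) — NOT x3 is true.
  14. (NOT x2 OR NOT x10 OR NOT x1) — NOT x1 is true.
  15. (NOT x4 OR x1 OR x13) — NOT x4 is true.
  16. (x11 OR x13 OR x4) — x11 is true.
  17. (NOT x6 OR x12) — NOT x6 is true.
  18. (NOT x2 OR x12) — x12 is true.
  19. (NOT x1 OR x3 OR NOT x4) — NOT x4 is true.
  20. (NOT x6 OR NOT x2 OR NOT x10) — NOT x6 is true.
  21. (NOT x2 OR NOT x7 OR x5) — NOT x7 is true.
  22. (NOT x3 OR NOT x5 OR x7) — NOT x5 is true.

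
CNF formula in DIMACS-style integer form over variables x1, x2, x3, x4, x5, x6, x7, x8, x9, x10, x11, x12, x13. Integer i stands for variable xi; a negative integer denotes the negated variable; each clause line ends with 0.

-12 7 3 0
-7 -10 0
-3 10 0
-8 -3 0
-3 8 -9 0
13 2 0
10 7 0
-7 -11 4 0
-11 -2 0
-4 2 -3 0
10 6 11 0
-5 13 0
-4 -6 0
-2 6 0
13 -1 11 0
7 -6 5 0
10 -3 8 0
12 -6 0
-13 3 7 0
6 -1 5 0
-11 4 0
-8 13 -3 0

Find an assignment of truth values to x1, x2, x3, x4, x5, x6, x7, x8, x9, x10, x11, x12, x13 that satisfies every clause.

x9 occurs only negated in the remaining clauses — set x9 = False.
Branch on x1: take x1 = True.
The remaining clauses are satisfied by x2 = True, x3 = False, x4 = False, x5 = True, x6 = True, x7 = True, x8 = True, x10 = False, x11 = False, x12 = True, x13 = True.

x1 = T  x2 = T  x3 = F  x4 = F  x5 = T  x6 = T  x7 = T  x8 = T  x9 = F  x10 = F  x11 = F  x12 = T  x13 = T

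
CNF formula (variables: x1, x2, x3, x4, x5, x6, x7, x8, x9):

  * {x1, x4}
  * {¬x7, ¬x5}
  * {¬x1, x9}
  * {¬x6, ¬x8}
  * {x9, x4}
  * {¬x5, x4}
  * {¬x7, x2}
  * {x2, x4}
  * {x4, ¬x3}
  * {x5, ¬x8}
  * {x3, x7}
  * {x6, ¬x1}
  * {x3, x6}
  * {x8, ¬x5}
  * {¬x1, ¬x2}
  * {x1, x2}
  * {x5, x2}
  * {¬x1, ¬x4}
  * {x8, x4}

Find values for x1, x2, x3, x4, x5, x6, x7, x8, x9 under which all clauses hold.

x1=F, x2=T, x3=T, x4=T, x5=F, x6=T, x7=T, x8=F, x9=T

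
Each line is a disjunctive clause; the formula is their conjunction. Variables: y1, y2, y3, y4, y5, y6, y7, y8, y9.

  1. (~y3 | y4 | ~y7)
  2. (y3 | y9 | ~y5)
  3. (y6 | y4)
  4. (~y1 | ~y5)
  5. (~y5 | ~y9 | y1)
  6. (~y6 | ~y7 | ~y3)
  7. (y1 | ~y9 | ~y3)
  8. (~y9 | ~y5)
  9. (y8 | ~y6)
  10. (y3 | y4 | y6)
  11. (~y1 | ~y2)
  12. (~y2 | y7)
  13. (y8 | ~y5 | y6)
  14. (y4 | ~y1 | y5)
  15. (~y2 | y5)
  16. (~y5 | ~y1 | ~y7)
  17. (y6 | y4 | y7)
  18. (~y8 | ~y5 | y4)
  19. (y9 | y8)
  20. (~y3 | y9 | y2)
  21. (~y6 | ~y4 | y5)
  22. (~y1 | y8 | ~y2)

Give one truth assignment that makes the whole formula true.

Set y1 = True and propagate.
  then y5 is forced to False.
  then y2 is forced to False.
  then y4 is forced to True.
  then y6 is forced to False.
For the remaining variables, y3 = True, y7 = False, y8 = True, y9 = True works.
Every clause has at least one true literal under this assignment.
Check each clause:
  1. (~y3 | ~y7 | y4) — ~y7 is true.
  2. (y9 | y3 | ~y5) — y3 is true.
  3. (y6 | y4) — y4 is true.
  4. (~y1 | ~y5) — ~y5 is true.
  5. (~y5 | y1 | ~y9) — y1 is true.
  6. (~y7 | ~y3 | ~y6) — ~y7 is true.
  7. (~y9 | ~y3 | y1) — y1 is true.
  8. (~y9 | ~y5) — ~y5 is true.
  9. (~y6 | y8) — y8 is true.
  10. (y6 | y4 | y3) — y3 is true.
  11. (~y2 | ~y1) — ~y2 is true.
  12. (y7 | ~y2) — ~y2 is true.
  13. (y8 | y6 | ~y5) — y8 is true.
  14. (y5 | ~y1 | y4) — y4 is true.
  15. (y5 | ~y2) — ~y2 is true.
  16. (~y7 | ~y5 | ~y1) — ~y7 is true.
  17. (y7 | y6 | y4) — y4 is true.
  18. (y4 | ~y8 | ~y5) — ~y5 is true.
  19. (y9 | y8) — y8 is true.
  20. (y9 | y2 | ~y3) — y9 is true.
  21. (~y6 | ~y4 | y5) — ~y6 is true.
  22. (y8 | ~y2 | ~y1) — y8 is true.

y1=True  y2=False  y3=True  y4=True  y5=False  y6=False  y7=False  y8=True  y9=True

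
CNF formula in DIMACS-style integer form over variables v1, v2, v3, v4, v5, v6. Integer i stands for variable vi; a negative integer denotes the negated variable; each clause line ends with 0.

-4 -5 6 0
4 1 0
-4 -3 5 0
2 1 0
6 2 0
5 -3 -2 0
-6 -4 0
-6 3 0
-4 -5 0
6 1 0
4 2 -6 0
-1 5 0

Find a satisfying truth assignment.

v1 = T  v2 = T  v3 = T  v4 = F  v5 = T  v6 = F

Try v1 = True.
  then v5 is forced to True.
  then v4 is forced to False.
Branch on v2: take v2 = True.
Branch on v3: take v3 = True.
v6 is now unconstrained; take v6 = False.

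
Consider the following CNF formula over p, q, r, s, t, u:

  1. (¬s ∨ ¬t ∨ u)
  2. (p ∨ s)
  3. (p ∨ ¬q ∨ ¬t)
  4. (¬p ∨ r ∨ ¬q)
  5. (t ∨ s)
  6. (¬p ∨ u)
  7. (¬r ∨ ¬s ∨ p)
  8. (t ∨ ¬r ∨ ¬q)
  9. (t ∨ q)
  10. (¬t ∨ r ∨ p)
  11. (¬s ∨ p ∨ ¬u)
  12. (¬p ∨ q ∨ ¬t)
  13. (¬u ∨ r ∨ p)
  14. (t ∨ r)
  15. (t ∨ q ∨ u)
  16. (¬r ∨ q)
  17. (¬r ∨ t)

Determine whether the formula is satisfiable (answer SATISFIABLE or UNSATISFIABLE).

SATISFIABLE

Set p = True and propagate.
  then u is forced to True.
Branch on q: take q = True.
  then r is forced to True.
  then t is forced to True.
s is now unconstrained; take s = False.
So p=True, q=True, r=True, s=False, t=True, u=True is a satisfying assignment.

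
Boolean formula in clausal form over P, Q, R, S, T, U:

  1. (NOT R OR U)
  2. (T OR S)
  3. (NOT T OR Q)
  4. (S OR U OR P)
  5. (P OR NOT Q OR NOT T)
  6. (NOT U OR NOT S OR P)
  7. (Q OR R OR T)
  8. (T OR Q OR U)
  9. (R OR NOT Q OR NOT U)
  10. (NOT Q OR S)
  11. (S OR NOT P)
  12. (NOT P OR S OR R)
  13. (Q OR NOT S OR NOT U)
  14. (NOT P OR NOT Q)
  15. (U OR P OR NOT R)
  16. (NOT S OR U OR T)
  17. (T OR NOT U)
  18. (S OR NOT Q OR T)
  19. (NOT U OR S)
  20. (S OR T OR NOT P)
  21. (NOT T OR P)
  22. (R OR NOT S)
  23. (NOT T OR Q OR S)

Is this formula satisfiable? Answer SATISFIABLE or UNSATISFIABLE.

UNSATISFIABLE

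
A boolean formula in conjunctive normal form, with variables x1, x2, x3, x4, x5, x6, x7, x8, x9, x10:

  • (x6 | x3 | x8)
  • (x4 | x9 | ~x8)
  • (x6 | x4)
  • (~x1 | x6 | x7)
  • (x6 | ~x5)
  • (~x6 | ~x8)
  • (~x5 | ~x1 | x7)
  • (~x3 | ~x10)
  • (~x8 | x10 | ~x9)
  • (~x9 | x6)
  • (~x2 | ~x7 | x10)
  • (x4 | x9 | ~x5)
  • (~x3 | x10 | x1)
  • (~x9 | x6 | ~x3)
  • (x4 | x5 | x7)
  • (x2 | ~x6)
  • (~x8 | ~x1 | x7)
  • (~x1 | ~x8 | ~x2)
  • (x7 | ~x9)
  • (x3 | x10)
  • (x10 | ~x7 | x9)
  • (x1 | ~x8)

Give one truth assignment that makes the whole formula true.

x1=T, x2=T, x3=F, x4=T, x5=T, x6=T, x7=T, x8=F, x9=F, x10=T

Pure literal: x4 appears only positively; assign x4 = True.
Branch on x1: take x1 = True.
Branch on x2: take x2 = True.
  then x8 is forced to False.
For the remaining variables, x3 = False, x5 = True, x6 = True, x7 = True, x9 = False, x10 = True works.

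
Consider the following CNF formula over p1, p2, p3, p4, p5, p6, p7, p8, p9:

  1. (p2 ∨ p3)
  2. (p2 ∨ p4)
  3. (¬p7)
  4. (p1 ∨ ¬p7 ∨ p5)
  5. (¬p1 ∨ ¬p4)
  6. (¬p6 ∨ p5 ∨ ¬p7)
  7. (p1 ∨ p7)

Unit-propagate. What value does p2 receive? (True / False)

Unit clause (¬p7) sets p7 = False.
(p7 ∨ p1) with p7 = False leaves only p1, so p1 = True.
(¬p1 ∨ ¬p4) with p1 = True leaves only ¬p4, so p4 = False.
From (p4 ∨ p2) and p4 = False: p2 = True.

True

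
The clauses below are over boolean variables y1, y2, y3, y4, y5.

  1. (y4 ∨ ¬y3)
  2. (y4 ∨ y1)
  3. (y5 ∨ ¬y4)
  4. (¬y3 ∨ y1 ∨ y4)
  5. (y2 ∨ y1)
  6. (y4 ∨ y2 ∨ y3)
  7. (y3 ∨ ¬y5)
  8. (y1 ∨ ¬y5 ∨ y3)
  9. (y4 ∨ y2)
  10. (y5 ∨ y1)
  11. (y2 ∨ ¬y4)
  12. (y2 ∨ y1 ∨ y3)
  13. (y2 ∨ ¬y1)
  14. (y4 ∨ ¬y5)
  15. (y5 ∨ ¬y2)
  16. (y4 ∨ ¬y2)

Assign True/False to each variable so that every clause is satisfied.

Set y1 = False and propagate.
  then y4 is forced to True.
  then y5 is forced to True.
  then y2 is forced to True.
  then y3 is forced to True.

y1=0, y2=1, y3=1, y4=1, y5=1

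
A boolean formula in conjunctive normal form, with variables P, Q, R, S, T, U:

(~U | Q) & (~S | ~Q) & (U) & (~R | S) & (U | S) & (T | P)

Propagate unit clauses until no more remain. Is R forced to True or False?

(U) is a unit clause: U = True.
(~U | Q): since U = True, the clause reduces to (Q). Q = True.
In (~S | ~Q), ~Q is now false; ~S must hold, so S = False.
(S | ~R) with S = False leaves only ~R, so R = False.

False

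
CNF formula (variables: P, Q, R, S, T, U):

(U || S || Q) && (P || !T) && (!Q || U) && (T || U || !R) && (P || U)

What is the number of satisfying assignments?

Case analysis on U and P:
  U=T, P=T: Q, R, S, T free → 2^4 = 16.
  U=T, P=F: forces T=F; Q, R, S free → 2^3 = 8.
  U=F, P=T: remaining (Q,R,S,T) ∈ {(F,F,T,F); (F,F,T,T); (F,T,T,T)} — 3.
  U=F, P=F: a clause becomes empty — 0.
Total: 16 + 8 + 3 + 0 = 27.

27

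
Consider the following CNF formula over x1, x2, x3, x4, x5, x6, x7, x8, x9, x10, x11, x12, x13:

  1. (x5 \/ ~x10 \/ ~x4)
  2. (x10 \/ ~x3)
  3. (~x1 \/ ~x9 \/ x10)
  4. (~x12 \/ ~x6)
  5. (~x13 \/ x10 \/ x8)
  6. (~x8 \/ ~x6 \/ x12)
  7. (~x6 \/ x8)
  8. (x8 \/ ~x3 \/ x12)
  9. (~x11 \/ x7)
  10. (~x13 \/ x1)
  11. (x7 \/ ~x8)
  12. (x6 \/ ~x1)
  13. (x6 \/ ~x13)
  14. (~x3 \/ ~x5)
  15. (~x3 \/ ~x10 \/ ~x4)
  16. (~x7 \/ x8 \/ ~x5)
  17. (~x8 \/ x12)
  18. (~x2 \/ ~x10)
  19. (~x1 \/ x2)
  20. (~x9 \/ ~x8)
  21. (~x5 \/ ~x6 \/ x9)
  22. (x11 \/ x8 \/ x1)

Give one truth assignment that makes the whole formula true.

x1=False  x2=False  x3=False  x4=False  x5=False  x6=False  x7=True  x8=True  x9=False  x10=True  x11=True  x12=True  x13=False

x3 occurs only negated in the remaining clauses — set x3 = False.
Pure literal: x4 appears only negated; assign x4 = False.
Branch on x1: take x1 = False.
  then x13 is forced to False.
Set x2 = False and propagate.
Try x5 = False.
For the remaining variables, x6 = False, x7 = True, x8 = True, x9 = False, x10 = True, x11 = True, x12 = True works.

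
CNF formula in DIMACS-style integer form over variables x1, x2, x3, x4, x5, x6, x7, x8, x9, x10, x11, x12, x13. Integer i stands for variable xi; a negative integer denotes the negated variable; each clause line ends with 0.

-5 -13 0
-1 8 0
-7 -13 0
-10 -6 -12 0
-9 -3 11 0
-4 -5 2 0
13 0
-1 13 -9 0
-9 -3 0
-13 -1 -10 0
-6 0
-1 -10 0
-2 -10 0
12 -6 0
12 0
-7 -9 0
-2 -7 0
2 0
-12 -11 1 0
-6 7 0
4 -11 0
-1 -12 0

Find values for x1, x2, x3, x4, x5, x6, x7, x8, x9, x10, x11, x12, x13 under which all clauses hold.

x1=F, x2=T, x3=F, x4=F, x5=F, x6=F, x7=F, x8=F, x9=F, x10=F, x11=F, x12=T, x13=T

Unit propagation: (x13) forces x13 = True.
The clause (~x5) is unit: x5 must be False.
(~x7) is a unit clause, so x7 = False.
Unit propagation: (~x6) forces x6 = False.
Unit propagation: (x12) forces x12 = True.
Unit propagation: (x2) forces x2 = True.
(~x10) is a unit clause, so x10 = False.
Unit propagation: (~x1) forces x1 = False.
Unit propagation: (~x11) forces x11 = False.
Pure literal: x3 appears only negated; assign x3 = False.
x9 occurs only negated in the remaining clauses — set x9 = False.
x4, x8 are now unconstrained; take x4 = False, x8 = False.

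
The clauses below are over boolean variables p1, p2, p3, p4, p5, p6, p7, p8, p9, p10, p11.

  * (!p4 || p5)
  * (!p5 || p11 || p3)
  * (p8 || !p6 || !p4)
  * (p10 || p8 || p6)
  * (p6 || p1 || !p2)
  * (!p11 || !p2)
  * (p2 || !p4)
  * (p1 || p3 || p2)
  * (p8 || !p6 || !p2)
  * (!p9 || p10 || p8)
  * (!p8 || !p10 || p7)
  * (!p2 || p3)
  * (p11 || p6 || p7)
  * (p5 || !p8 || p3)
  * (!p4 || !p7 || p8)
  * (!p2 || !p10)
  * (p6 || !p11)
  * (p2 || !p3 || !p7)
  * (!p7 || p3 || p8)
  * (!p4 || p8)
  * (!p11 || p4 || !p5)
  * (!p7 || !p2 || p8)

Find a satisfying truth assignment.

p1 = F, p2 = F, p3 = T, p4 = F, p5 = F, p6 = T, p7 = F, p8 = T, p9 = T, p10 = F, p11 = F

Try p1 = False.
The remaining clauses are satisfied by p2 = False, p3 = True, p4 = False, p5 = False, p6 = True, p7 = False, p8 = True, p9 = True, p10 = False, p11 = False.
Check each clause:
  1. (p5 || !p4) — !p4 is true.
  2. (!p5 || p3 || p11) — p3 is true.
  3. (!p4 || !p6 || p8) — p8 is true.
  4. (p6 || p8 || p10) — p8 is true.
  5. (p6 || !p2 || p1) — p6 is true.
  6. (!p11 || !p2) — !p11 is true.
  7. (p2 || !p4) — !p4 is true.
  8. (p3 || p1 || p2) — p3 is true.
  9. (p8 || !p2 || !p6) — p8 is true.
  10. (p8 || !p9 || p10) — p8 is true.
  11. (!p8 || p7 || !p10) — !p10 is true.
  12. (p3 || !p2) — p3 is true.
  13. (p11 || p7 || p6) — p6 is true.
  14. (p3 || !p8 || p5) — p3 is true.
  15. (!p7 || p8 || !p4) — p8 is true.
  16. (!p2 || !p10) — !p2 is true.
  17. (p6 || !p11) — !p11 is true.
  18. (p2 || !p3 || !p7) — !p7 is true.
  19. (!p7 || p8 || p3) — p8 is true.
  20. (!p4 || p8) — p8 is true.
  21. (p4 || !p11 || !p5) — !p5 is true.
  22. (!p2 || p8 || !p7) — p8 is true.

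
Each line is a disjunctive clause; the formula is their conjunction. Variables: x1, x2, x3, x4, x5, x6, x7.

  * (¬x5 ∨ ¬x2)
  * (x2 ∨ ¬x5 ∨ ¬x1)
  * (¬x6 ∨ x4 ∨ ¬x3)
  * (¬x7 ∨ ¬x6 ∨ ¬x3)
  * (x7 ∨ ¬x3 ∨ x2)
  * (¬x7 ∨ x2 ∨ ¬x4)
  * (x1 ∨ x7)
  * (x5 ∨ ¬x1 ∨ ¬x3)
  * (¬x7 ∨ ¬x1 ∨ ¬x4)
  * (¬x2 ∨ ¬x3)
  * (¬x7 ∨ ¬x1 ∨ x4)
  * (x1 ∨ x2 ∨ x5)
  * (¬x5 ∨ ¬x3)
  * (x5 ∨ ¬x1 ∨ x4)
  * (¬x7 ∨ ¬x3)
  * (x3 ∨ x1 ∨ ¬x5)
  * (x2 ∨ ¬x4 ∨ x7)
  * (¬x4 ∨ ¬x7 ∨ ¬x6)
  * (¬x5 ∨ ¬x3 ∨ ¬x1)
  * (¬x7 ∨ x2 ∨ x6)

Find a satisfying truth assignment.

Set x1 = False and propagate.
  then x7 is forced to True.
  then x3 is forced to False.
  then x5 is forced to False.
  then x2 is forced to True.
Branch on x4: take x4 = True.
  then x6 is forced to False.

x1=False, x2=True, x3=False, x4=True, x5=False, x6=False, x7=True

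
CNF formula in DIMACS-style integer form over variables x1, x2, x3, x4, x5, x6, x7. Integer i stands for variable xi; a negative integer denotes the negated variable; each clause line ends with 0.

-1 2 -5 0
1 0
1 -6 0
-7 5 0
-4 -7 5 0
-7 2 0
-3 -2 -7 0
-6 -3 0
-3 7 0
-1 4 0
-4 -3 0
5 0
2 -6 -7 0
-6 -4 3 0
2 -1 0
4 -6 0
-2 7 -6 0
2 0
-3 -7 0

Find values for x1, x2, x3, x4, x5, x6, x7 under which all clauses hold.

(x1) is a unit clause, so x1 = True.
Unit propagation: (x4) forces x4 = True.
The clause (¬x3) is unit: x3 must be False.
(x5) is a unit clause, so x5 = True.
The clause (x2) is unit: x2 must be True.
(¬x6) is a unit clause, so x6 = False.
x7 is now unconstrained; take x7 = True.
Every clause has at least one true literal under this assignment.
Check each clause:
  1. {¬x1, x2, ¬x5} — x2 is true.
  2. {x1} — x1 is true.
  3. {x1, ¬x6} — x1 is true.
  4. {¬x7, x5} — x5 is true.
  5. {x5, ¬x4, ¬x7} — x5 is true.
  6. {¬x7, x2} — x2 is true.
  7. {¬x3, ¬x2, ¬x7} — ¬x3 is true.
  8. {¬x3, ¬x6} — ¬x6 is true.
  9. {¬x3, x7} — ¬x3 is true.
  10. {¬x1, x4} — x4 is true.
  11. {¬x4, ¬x3} — ¬x3 is true.
  12. {x5} — x5 is true.
  13. {¬x7, x2, ¬x6} — x2 is true.
  14. {¬x6, ¬x4, x3} — ¬x6 is true.
  15. {x2, ¬x1} — x2 is true.
  16. {¬x6, x4} — ¬x6 is true.
  17. {¬x2, ¬x6, x7} — ¬x6 is true.
  18. {x2} — x2 is true.
  19. {¬x3, ¬x7} — ¬x3 is true.

x1=True, x2=True, x3=False, x4=True, x5=True, x6=False, x7=True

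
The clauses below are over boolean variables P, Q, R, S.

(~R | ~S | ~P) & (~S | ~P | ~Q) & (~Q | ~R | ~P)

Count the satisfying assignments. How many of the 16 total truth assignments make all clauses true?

12

Case analysis on P and Q:
  P=T, Q=T: remaining (R,S) ∈ {(F,F)} — 1.
  P=T, Q=F: remaining (R,S) ∈ {(F,F); (F,T); (T,F)} — 3.
  P=F, Q=T: remaining (R,S) ∈ {(F,F); (F,T); (T,F); (T,T)} — 4.
  P=F, Q=F: remaining (R,S) ∈ {(F,F); (F,T); (T,F); (T,T)} — 4.
Total: 1 + 3 + 4 + 4 = 12.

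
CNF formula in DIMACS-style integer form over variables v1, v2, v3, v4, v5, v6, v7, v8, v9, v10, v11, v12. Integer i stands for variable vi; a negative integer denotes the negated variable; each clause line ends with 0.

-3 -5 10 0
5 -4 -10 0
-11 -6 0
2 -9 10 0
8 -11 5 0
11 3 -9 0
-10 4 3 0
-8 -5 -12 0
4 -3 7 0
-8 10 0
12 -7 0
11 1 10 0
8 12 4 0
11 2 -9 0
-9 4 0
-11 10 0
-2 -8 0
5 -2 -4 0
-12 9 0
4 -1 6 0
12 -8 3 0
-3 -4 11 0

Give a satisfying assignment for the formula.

v1=0, v2=0, v3=1, v4=1, v5=1, v6=0, v7=0, v8=0, v9=1, v10=1, v11=1, v12=0

Check each clause:
  1. (v10 || !v5 || !v3) — v10 is true.
  2. (!v10 || !v4 || v5) — v5 is true.
  3. (!v6 || !v11) — !v6 is true.
  4. (v2 || v10 || !v9) — v10 is true.
  5. (v8 || !v11 || v5) — v5 is true.
  6. (v11 || !v9 || v3) — v11 is true.
  7. (!v10 || v3 || v4) — v3 is true.
  8. (!v8 || !v12 || !v5) — !v8 is true.
  9. (v7 || !v3 || v4) — v4 is true.
  10. (v10 || !v8) — !v8 is true.
  11. (!v7 || v12) — !v7 is true.
  12. (v11 || v1 || v10) — v10 is true.
  13. (v12 || v4 || v8) — v4 is true.
  14. (v2 || !v9 || v11) — v11 is true.
  15. (v4 || !v9) — v4 is true.
  16. (v10 || !v11) — v10 is true.
  17. (!v8 || !v2) — !v8 is true.
  18. (v5 || !v4 || !v2) — v5 is true.
  19. (!v12 || v9) — v9 is true.
  20. (!v1 || v4 || v6) — v4 is true.
  21. (!v8 || v3 || v12) — !v8 is true.
  22. (!v3 || v11 || !v4) — v11 is true.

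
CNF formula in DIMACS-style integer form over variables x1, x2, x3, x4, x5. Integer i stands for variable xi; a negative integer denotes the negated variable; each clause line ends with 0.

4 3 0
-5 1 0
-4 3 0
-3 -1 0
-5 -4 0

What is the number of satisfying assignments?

4

Satisfying assignments:
  x1=0 x2=0 x3=1 x4=0 x5=0
  x1=0 x2=0 x3=1 x4=1 x5=0
  x1=0 x2=1 x3=1 x4=0 x5=0
  x1=0 x2=1 x3=1 x4=1 x5=0
Count: 4.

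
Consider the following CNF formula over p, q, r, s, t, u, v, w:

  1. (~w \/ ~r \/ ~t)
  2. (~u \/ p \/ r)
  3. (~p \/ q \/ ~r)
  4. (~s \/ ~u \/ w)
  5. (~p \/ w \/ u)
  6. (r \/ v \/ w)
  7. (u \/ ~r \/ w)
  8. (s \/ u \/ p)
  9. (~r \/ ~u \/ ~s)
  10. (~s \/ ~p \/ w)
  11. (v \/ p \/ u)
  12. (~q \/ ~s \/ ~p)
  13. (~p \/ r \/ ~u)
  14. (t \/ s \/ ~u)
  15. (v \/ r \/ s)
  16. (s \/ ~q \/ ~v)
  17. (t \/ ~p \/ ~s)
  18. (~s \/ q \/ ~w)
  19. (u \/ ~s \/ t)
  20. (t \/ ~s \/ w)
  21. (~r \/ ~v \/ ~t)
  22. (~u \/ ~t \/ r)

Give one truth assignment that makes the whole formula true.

Branch on p: take p = False.
For the remaining variables, q = True, r = True, s = False, t = True, u = True, v = False, w = False works.

p=0  q=1  r=1  s=0  t=1  u=1  v=0  w=0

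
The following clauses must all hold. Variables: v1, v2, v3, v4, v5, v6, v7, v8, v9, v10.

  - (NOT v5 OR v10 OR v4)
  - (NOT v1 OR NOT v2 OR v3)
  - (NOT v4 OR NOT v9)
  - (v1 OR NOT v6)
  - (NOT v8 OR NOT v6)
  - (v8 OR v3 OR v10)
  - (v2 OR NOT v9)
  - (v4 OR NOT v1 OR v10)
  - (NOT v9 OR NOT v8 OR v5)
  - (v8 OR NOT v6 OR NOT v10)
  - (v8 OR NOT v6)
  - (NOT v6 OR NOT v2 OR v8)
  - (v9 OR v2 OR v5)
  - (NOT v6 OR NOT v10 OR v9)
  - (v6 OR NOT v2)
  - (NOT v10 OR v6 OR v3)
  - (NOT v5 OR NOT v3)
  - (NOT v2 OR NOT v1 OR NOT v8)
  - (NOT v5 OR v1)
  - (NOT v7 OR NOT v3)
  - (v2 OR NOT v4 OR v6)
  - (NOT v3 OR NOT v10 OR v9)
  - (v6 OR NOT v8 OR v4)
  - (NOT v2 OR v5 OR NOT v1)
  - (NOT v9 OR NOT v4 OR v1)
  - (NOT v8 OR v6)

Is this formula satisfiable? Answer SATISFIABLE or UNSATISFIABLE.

UNSATISFIABLE

v6 = True:
  propagation gives v1=True, v8=False; an empty clause results — contradiction.
v6 = False:
  propagation gives v2=False, v9=False, v5=True, v3=False; an empty clause results — contradiction.
Every branch closes, so no satisfying assignment exists.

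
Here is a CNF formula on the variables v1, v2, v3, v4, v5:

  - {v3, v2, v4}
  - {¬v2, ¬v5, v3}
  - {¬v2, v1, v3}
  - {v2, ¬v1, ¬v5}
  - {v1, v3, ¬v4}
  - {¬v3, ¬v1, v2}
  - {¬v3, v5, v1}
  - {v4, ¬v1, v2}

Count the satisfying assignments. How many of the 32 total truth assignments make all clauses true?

11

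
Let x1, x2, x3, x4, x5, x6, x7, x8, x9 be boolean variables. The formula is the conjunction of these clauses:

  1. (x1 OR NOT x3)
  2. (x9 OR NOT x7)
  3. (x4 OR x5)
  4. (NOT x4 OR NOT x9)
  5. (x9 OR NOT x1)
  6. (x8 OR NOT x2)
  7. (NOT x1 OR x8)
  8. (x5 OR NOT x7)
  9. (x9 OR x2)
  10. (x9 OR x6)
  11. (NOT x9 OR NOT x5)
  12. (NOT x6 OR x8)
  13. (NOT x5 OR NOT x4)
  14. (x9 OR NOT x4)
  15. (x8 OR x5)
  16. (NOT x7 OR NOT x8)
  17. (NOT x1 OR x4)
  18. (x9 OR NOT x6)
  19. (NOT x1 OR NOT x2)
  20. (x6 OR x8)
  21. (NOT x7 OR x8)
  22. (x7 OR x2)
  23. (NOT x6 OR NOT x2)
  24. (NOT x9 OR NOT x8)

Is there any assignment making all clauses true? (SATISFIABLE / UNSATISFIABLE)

UNSATISFIABLE

x9 = True:
  propagation gives x4=False, x5=True; an empty clause results — contradiction.
x9 = False:
  propagation gives x7=False, x1=False, x3=False, x2=True; an empty clause results — contradiction.
Every branch closes, so no satisfying assignment exists.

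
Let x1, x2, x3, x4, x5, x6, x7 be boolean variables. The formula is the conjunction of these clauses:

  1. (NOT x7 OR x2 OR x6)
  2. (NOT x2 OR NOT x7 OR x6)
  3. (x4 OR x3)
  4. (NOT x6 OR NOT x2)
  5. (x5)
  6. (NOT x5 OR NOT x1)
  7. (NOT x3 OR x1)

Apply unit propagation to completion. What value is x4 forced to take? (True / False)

(x5) stands alone — x5 = True.
In (NOT x5 OR NOT x1), NOT x5 is now false; NOT x1 must hold, so x1 = False.
(NOT x3 OR x1) with x1 = False leaves only NOT x3, so x3 = False.
(x4 OR x3): since x3 = False, the clause reduces to (x4). x4 = True.

True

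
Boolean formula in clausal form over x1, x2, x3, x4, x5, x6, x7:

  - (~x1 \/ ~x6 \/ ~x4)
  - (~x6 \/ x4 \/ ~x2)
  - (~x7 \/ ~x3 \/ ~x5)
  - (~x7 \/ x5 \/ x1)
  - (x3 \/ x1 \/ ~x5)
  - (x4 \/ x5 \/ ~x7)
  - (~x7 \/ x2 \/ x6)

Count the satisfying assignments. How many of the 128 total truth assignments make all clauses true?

46

Case analysis on x5 and x7:
  x5=1, x7=1: remaining (x1,x2,x3,x4,x6) ∈ {(1,0,0,0,1); (1,1,0,0,0); (1,1,0,1,0)} — 3.
  x5=1, x7=0: 17 of the 32 assignments to (x1,x2,x3,x4,x6) work.
  x5=0, x7=1: remaining (x1,x2,x3,x4,x6) ∈ {(1,1,0,1,0); (1,1,1,1,0)} — 2.
  x5=0, x7=0: x3 free; 12 ways for (x1,x2,x4,x6) × 2^1 = 24.
Total: 3 + 17 + 2 + 24 = 46.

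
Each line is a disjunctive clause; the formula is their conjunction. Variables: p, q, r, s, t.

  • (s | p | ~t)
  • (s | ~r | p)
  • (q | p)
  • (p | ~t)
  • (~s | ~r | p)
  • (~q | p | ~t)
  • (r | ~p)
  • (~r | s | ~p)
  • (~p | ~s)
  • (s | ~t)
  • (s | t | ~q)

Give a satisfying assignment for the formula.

Set p = False and propagate.
  then q is forced to True.
  then t is forced to False.
  then s is forced to True.
  then r is forced to False.

p=0, q=1, r=0, s=1, t=0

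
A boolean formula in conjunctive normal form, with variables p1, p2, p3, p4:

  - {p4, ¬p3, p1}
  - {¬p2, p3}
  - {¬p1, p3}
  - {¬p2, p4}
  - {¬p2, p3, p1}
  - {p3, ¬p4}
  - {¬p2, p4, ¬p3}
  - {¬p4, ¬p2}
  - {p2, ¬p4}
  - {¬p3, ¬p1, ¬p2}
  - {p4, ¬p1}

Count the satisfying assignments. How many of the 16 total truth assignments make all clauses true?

1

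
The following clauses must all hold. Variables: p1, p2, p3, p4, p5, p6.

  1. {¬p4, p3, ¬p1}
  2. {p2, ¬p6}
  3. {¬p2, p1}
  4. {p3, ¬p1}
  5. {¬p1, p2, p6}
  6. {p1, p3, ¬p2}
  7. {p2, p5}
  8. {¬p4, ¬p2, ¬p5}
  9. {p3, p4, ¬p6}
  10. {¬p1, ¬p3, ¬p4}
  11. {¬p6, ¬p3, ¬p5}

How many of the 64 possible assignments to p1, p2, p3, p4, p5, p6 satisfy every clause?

The models are:
  p1=F p2=F p3=F p4=F p5=T p6=F
  p1=F p2=F p3=F p4=T p5=T p6=F
  p1=F p2=F p3=T p4=F p5=T p6=F
  p1=F p2=F p3=T p4=T p5=T p6=F
  p1=T p2=T p3=T p4=F p5=F p6=F
  p1=T p2=T p3=T p4=F p5=F p6=T
  p1=T p2=T p3=T p4=F p5=T p6=F
That's 7 in total.

7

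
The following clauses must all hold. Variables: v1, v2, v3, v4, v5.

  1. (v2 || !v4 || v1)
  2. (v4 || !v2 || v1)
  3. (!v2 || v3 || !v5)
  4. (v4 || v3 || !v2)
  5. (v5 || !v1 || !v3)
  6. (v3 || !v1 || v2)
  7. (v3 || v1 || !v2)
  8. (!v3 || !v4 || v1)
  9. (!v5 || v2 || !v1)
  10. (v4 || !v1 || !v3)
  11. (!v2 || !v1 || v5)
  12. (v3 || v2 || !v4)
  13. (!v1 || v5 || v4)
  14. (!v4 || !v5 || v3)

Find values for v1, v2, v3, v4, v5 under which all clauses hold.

v1=0, v2=0, v3=1, v4=0, v5=1

Check each clause:
  1. (v1 || v2 || !v4) — !v4 is true.
  2. (v1 || v4 || !v2) — !v2 is true.
  3. (!v5 || !v2 || v3) — v3 is true.
  4. (!v2 || v4 || v3) — v3 is true.
  5. (v5 || !v1 || !v3) — v5 is true.
  6. (v3 || !v1 || v2) — v3 is true.
  7. (v1 || v3 || !v2) — v3 is true.
  8. (!v4 || !v3 || v1) — !v4 is true.
  9. (!v1 || v2 || !v5) — !v1 is true.
  10. (!v3 || v4 || !v1) — !v1 is true.
  11. (v5 || !v2 || !v1) — v5 is true.
  12. (v2 || v3 || !v4) — v3 is true.
  13. (v5 || v4 || !v1) — v5 is true.
  14. (!v5 || !v4 || v3) — v3 is true.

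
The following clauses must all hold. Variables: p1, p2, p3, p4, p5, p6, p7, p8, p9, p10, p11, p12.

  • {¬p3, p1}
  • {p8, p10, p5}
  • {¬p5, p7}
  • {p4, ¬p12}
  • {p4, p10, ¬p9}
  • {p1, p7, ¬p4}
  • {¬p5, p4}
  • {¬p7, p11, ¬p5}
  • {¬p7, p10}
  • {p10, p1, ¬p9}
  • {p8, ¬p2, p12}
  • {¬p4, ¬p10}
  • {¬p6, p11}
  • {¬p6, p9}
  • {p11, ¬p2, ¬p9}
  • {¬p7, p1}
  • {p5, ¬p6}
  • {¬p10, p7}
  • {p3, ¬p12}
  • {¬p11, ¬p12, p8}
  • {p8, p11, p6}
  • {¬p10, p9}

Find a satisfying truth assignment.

p1=T, p2=T, p3=T, p4=T, p5=F, p6=F, p7=F, p8=T, p9=F, p10=F, p11=F, p12=F

Pure literal: p1 appears only positively; assign p1 = True.
p8 occurs only positively in the remaining clauses — set p8 = True.
Set p2 = True and propagate.
Try p3 = True.
Branch on p4: take p4 = True.
  then p10 is forced to False.
  then p7 is forced to False.
  then p5 is forced to False.
  then p6 is forced to False.
The remaining clauses are satisfied by p9 = False, p11 = False, p12 = False.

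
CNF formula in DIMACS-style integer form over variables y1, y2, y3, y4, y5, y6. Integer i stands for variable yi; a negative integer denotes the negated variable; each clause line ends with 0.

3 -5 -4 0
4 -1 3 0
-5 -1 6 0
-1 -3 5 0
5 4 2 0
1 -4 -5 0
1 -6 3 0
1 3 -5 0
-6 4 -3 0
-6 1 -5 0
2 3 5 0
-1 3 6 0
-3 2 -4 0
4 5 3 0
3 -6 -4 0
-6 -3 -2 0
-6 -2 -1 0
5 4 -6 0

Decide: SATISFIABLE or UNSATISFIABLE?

Try y1 = False.
Branch on y2: take y2 = True.
The remaining clauses are satisfied by y3 = True, y4 = True, y5 = False, y6 = False.
So y1=False, y2=True, y3=True, y4=True, y5=False, y6=False is a satisfying assignment.

SATISFIABLE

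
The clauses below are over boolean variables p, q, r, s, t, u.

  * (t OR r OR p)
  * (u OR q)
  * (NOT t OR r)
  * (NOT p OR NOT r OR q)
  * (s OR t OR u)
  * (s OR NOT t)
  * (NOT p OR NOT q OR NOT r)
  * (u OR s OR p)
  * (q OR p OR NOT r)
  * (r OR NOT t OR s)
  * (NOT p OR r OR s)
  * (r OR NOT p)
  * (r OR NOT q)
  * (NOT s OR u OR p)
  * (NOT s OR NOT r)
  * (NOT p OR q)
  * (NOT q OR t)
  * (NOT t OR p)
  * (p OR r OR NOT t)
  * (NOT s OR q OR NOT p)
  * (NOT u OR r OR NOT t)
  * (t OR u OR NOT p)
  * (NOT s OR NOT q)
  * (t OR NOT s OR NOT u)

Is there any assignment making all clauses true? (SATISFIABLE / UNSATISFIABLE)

UNSATISFIABLE

p = True:
  propagation gives r=True, q=True; an empty clause results — contradiction.
p = False:
  propagation gives t=False, r=True, q=True; an empty clause results — contradiction.
Every branch closes, so no satisfying assignment exists.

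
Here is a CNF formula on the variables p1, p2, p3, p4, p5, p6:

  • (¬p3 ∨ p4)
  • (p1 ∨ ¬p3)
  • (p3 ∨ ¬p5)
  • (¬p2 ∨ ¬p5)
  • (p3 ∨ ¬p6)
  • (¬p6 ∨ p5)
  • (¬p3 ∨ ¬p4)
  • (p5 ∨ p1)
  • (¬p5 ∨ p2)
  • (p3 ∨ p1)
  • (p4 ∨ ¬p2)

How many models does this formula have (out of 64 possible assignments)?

Satisfying assignments:
  p1=T p2=F p3=F p4=F p5=F p6=F
  p1=T p2=F p3=F p4=T p5=F p6=F
  p1=T p2=T p3=F p4=T p5=F p6=F
That's 3 in total.

3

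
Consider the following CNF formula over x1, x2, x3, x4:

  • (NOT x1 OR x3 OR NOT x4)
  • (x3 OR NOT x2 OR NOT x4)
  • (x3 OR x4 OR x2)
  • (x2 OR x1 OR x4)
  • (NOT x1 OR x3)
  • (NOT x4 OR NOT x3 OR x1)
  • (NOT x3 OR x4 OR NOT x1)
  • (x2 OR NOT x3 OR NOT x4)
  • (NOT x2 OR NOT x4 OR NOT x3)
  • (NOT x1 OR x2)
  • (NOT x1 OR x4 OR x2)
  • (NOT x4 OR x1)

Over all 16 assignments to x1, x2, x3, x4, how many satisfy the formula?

Satisfying assignments:
  x1=F x2=T x3=F x4=F
  x1=F x2=T x3=T x4=F
Count: 2.

2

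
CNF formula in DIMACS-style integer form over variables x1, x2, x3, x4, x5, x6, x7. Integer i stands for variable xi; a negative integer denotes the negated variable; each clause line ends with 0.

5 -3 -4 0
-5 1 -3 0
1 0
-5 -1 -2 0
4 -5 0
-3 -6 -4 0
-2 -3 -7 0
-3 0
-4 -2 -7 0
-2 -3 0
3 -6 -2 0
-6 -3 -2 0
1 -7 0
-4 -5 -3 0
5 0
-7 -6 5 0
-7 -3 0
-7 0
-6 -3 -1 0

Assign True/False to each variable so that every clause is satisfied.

x1 = T, x2 = F, x3 = F, x4 = T, x5 = T, x6 = F, x7 = F

The clause (x1) is unit: x1 must be True.
(~x3) is a unit clause, so x3 = False.
Unit propagation: (x5) forces x5 = True.
Unit propagation: (~x2) forces x2 = False.
The clause (x4) is unit: x4 must be True.
Unit propagation: (~x7) forces x7 = False.
x6 is now unconstrained; take x6 = False.
Every clause has at least one true literal under this assignment.
Check each clause:
  1. (~x3 | x5 | ~x4) — ~x3 is true.
  2. (~x3 | x1 | ~x5) — x1 is true.
  3. (x1) — x1 is true.
  4. (~x1 | ~x2 | ~x5) — ~x2 is true.
  5. (~x5 | x4) — x4 is true.
  6. (~x4 | ~x3 | ~x6) — ~x6 is true.
  7. (~x7 | ~x2 | ~x3) — ~x7 is true.
  8. (~x3) — ~x3 is true.
  9. (~x2 | ~x7 | ~x4) — ~x7 is true.
  10. (~x2 | ~x3) — ~x3 is true.
  11. (x3 | ~x6 | ~x2) — ~x6 is true.
  12. (~x2 | ~x3 | ~x6) — ~x6 is true.
  13. (~x7 | x1) — x1 is true.
  14. (~x4 | ~x3 | ~x5) — ~x3 is true.
  15. (x5) — x5 is true.
  16. (~x6 | x5 | ~x7) — ~x7 is true.
  17. (~x3 | ~x7) — ~x7 is true.
  18. (~x7) — ~x7 is true.
  19. (~x1 | ~x3 | ~x6) — ~x6 is true.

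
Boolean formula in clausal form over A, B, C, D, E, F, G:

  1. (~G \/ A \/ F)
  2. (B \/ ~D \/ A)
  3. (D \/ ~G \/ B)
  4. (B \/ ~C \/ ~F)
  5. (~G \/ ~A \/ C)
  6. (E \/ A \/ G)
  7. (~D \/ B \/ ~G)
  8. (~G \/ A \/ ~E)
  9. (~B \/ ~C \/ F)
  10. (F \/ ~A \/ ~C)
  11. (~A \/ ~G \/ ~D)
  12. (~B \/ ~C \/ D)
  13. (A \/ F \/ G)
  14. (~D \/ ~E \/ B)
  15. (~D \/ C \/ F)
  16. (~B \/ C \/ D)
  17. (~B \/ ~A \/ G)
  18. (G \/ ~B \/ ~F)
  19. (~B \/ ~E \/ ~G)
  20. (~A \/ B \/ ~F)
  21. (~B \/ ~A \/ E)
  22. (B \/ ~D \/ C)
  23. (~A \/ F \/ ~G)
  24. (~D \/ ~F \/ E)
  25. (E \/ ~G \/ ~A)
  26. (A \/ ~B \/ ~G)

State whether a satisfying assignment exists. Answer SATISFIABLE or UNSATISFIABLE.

SATISFIABLE

Set A = True and propagate.
Set B = False and propagate.
  then F is forced to False.
  then C is forced to False.
  then G is forced to False.
  then D is forced to False.
E is now unconstrained; take E = True.
Every clause has at least one true literal under this assignment.
So A=T, B=F, C=F, D=F, E=T, F=F, G=F is a satisfying assignment.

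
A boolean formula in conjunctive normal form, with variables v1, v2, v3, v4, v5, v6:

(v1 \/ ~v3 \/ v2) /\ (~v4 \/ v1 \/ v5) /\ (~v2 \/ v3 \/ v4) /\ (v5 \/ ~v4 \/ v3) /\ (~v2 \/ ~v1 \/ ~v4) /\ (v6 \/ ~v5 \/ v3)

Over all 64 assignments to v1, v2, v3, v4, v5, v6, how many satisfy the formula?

Case analysis on v3 and v4:
  v3=1, v4=1: v6 free; 3 ways for (v1,v2,v5) × 2^1 = 6.
  v3=1, v4=0: v5, v6 free; 3 ways for (v1,v2) × 2^2 = 12.
  v3=0, v4=1: remaining (v1,v2,v5,v6) ∈ {(0,0,1,1); (0,1,1,1); (1,0,1,1)} — 3.
  v3=0, v4=0: v1 free; 3 ways for (v2,v5,v6) × 2^1 = 6.
Total: 6 + 12 + 3 + 6 = 27.

27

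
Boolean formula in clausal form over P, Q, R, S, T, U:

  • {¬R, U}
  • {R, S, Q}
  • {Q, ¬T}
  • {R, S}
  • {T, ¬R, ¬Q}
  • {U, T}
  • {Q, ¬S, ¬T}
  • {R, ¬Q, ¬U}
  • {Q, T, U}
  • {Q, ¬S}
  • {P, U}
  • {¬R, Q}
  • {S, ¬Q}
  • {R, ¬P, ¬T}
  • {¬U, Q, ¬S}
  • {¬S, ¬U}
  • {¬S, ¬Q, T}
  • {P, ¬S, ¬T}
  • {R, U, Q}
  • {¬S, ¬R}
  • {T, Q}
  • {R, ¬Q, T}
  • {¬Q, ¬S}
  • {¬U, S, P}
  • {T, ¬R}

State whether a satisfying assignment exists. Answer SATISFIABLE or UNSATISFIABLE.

UNSATISFIABLE

Q = True:
  propagation gives S=True; an empty clause results — contradiction.
Q = False:
  propagation gives T=False; an empty clause results — contradiction.
Every branch closes, so no satisfying assignment exists.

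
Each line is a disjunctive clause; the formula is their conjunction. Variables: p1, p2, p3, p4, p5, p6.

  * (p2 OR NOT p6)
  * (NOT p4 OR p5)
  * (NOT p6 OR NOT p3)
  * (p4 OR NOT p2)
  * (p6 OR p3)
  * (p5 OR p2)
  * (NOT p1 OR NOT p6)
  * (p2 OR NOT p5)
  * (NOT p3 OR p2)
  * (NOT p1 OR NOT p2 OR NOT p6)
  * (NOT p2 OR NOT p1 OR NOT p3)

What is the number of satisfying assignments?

2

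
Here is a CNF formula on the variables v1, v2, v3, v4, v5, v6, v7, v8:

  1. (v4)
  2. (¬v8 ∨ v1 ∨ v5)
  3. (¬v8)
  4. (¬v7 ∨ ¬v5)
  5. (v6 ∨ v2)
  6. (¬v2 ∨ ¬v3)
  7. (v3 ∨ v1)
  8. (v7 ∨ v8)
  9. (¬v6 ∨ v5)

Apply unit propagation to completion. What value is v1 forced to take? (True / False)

True

(v4) is a unit clause: v4 = True.
(¬v8) is a unit clause: v8 = False.
In (v7 ∨ v8), v8 is now false; v7 must hold, so v7 = True.
From (¬v5 ∨ ¬v7) and v7 = True: v5 = False.
In (v5 ∨ ¬v6), v5 is now false; ¬v6 must hold, so v6 = False.
(v6 ∨ v2): since v6 = False, the clause reduces to (v2). v2 = True.
(¬v3 ∨ ¬v2) with v2 = True leaves only ¬v3, so v3 = False.
From (v1 ∨ v3) and v3 = False: v1 = True.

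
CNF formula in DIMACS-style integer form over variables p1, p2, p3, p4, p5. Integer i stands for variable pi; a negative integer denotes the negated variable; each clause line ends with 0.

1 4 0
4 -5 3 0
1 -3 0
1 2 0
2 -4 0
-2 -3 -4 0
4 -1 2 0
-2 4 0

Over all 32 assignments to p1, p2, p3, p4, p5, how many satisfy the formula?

4

Satisfying assignments:
  p1=F p2=T p3=F p4=T p5=F
  p1=F p2=T p3=F p4=T p5=T
  p1=T p2=T p3=F p4=T p5=F
  p1=T p2=T p3=F p4=T p5=T
Count: 4.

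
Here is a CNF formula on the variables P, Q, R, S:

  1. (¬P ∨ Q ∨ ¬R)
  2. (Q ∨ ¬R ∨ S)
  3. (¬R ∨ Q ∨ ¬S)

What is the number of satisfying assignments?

12

Case analysis on Q and R:
  Q=1, R=1: remaining (P,S) ∈ {(0,0); (0,1); (1,0); (1,1)} — 4.
  Q=1, R=0: remaining (P,S) ∈ {(0,0); (0,1); (1,0); (1,1)} — 4.
  Q=0, R=1: a clause becomes empty — 0.
  Q=0, R=0: remaining (P,S) ∈ {(0,0); (0,1); (1,0); (1,1)} — 4.
Total: 4 + 4 + 0 + 4 = 12.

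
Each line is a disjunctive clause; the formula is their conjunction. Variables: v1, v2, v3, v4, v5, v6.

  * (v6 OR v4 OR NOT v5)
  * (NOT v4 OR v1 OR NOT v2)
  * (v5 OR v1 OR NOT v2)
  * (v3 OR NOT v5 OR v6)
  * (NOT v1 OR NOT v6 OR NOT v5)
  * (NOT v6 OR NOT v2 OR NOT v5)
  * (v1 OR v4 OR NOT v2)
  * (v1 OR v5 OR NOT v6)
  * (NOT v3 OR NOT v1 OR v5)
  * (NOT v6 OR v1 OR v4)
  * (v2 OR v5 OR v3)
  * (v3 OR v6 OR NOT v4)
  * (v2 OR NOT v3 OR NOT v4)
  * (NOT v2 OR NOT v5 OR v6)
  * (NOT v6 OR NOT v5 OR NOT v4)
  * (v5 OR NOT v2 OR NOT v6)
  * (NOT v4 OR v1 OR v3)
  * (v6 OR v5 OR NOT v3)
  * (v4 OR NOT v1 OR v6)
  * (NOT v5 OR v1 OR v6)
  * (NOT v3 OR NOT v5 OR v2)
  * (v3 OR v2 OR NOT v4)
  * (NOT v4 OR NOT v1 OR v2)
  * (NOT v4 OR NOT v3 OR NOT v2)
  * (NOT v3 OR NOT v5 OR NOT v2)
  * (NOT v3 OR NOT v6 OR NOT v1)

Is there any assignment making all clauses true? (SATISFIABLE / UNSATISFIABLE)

UNSATISFIABLE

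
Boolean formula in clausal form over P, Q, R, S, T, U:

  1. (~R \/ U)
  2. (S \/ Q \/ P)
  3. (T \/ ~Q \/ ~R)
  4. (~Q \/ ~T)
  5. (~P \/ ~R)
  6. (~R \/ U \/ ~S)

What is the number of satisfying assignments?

Split on R, then Q.
  R=T, Q=T: a clause becomes empty — 0.
  R=T, Q=F: remaining (P,S,T,U) ∈ {(F,T,F,T); (F,T,T,T)} — 2.
  R=F, Q=T: forces T=F; P, S, U free → 2^3 = 8.
  R=F, Q=F: T, U free; 3 ways for (P,S) × 2^2 = 12.
Total: 0 + 2 + 8 + 12 = 22.

22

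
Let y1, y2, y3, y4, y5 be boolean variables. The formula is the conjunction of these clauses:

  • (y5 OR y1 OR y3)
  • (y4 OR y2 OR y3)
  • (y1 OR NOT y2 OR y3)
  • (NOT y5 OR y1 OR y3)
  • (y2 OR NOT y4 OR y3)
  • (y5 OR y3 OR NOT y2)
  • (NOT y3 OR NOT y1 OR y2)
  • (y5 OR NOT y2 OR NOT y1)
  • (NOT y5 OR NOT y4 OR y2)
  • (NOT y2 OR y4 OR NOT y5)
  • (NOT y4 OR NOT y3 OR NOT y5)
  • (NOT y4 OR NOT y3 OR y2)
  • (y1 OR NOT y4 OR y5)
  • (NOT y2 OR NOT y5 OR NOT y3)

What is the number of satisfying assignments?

4

The models are:
  y1=F y2=F y3=T y4=F y5=F
  y1=F y2=F y3=T y4=F y5=T
  y1=F y2=T y3=T y4=F y5=F
  y1=T y2=T y3=F y4=T y5=T
Count: 4.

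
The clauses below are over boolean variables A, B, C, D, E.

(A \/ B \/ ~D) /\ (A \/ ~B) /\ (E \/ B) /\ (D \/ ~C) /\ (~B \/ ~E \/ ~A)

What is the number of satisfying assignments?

Satisfying assignments:
  A=0 B=0 C=0 D=0 E=1
  A=1 B=0 C=0 D=0 E=1
  A=1 B=0 C=0 D=1 E=1
  A=1 B=0 C=1 D=1 E=1
  A=1 B=1 C=0 D=0 E=0
  A=1 B=1 C=0 D=1 E=0
  A=1 B=1 C=1 D=1 E=0
That's 7 in total.

7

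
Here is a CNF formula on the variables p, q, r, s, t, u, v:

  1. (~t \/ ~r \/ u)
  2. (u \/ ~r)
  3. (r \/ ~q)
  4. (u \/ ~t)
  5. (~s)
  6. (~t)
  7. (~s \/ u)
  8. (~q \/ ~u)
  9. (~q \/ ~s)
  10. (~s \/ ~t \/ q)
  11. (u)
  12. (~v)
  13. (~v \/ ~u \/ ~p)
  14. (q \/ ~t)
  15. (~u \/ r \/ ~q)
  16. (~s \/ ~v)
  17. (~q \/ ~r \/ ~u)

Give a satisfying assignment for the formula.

p=0, q=0, r=0, s=0, t=0, u=1, v=0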